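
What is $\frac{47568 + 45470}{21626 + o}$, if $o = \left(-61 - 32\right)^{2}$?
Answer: $\frac{93038}{30275} \approx 3.0731$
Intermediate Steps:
$o = 8649$ ($o = \left(-93\right)^{2} = 8649$)
$\frac{47568 + 45470}{21626 + o} = \frac{47568 + 45470}{21626 + 8649} = \frac{93038}{30275}$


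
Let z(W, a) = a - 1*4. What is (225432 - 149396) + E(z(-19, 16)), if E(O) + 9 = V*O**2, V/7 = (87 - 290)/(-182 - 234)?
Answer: 1989491/26 ≈ 76519.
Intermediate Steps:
V = 1421/416 (V = 7*((87 - 290)/(-182 - 234)) = 7*(-203/(-416)) = 7*(-203*(-1/416)) = 7*(203/416) = 1421/416 ≈ 3.4159)
z(W, a) = -4 + a (z(W, a) = a - 4 = -4 + a)
E(O) = -9 + 1421*O**2/416
(225432 - 149396) + E(z(-19, 16)) = (225432 - 149396) + (-9 + 1421*(-4 + 16)**2/416) = 76036 + (-9 + (1421/416)*12**2) = 76036 + (-9 + (1421/416)*144) = 76036 + (-9 + 12789/26) = 76036 + 12555/26 = 1989491/26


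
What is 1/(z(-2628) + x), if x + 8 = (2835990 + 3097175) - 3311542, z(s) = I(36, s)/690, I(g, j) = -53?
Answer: 690/1808914297 ≈ 3.8144e-7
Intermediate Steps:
z(s) = -53/690
x = 2621615 (x = -8 + ((2835990 + 3097175) - 3311542) = -8 + (5933165 - 3311542) = -8 + 2621623 = 2621615)
1/(z(-2628) + x) = 1/(-53/690 + 2621615) = 1/(1808914297/690) = 690/1808914297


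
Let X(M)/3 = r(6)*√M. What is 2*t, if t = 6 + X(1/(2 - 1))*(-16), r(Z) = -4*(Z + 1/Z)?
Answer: 2380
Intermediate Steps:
r(Z) = -4*Z - 4/Z
X(M) = -74*√M (X(M) = 3*((-4*6 - 4/6)*√M) = 3*((-24 - 4*⅙)*√M) = 3*((-24 - ⅔)*√M) = 3*(-74*√M/3) = -74*√M)
t = 1190 (t = 6 - 74/√(2 - 1)*(-16) = 6 - 74*√(1/1)*(-16) = 6 - 74*√1*(-16) = 6 - 74*1*(-16) = 6 - 74*(-16) = 6 + 1184 = 1190)
2*t = 2*1190 = 2380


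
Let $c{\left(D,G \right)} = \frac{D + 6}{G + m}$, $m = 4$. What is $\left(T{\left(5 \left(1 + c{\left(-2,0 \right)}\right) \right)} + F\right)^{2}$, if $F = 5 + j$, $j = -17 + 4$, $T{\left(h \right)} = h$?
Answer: $4$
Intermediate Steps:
$c{\left(D,G \right)} = \frac{6 + D}{4 + G}$ ($c{\left(D,G \right)} = \frac{D + 6}{G + 4} = \frac{6 + D}{4 + G}$)
$j = -13$
$F = -8$ ($F = 5 - 13 = -8$)
$\left(T{\left(5 \left(1 + c{\left(-2,0 \right)}\right) \right)} + F\right)^{2} = \left(5 \left(1 + \frac{6 - 2}{4 + 0}\right) - 8\right)^{2} = \left(5 \left(1 + \frac{1}{4} \cdot 4\right) - 8\right)^{2} = \left(5 \left(1 + 1\right) - 8\right)^{2} = \left(5 \cdot 2 - 8\right)^{2} = \left(10 - 8\right)^{2} = 2^{2} = 4$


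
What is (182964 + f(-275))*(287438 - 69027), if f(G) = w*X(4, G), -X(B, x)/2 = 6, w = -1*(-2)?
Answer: 39956108340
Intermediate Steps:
w = 2
X(B, x) = -12 (X(B, x) = -2*6 = -12)
f(G) = -24 (f(G) = 2*(-12) = -24)
(182964 + f(-275))*(287438 - 69027) = (182964 - 24)*(287438 - 69027) = 182940*218411 = 39956108340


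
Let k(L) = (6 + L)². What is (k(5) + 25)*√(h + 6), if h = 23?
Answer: 146*√29 ≈ 786.23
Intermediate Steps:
(k(5) + 25)*√(h + 6) = ((6 + 5)² + 25)*√(23 + 6) = (11² + 25)*√29 = (121 + 25)*√29 = 146*√29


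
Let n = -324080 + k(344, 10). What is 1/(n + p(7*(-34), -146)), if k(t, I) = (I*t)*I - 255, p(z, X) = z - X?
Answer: -1/290027 ≈ -3.4480e-6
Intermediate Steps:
k(t, I) = -255 + t*I**2 (k(t, I) = t*I**2 - 255 = -255 + t*I**2)
n = -289935 (n = -324080 + (-255 + 344*10**2) = -324080 + (-255 + 344*100) = -324080 + (-255 + 34400) = -324080 + 34145 = -289935)
1/(n + p(7*(-34), -146)) = 1/(-289935 + (7*(-34) - 1*(-146))) = 1/(-289935 + (-238 + 146)) = 1/(-289935 - 92) = 1/(-290027) = -1/290027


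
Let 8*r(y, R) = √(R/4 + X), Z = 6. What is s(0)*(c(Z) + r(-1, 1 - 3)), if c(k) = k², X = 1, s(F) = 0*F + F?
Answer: 0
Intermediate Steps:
s(F) = F (s(F) = 0 + F = F)
r(y, R) = √(1 + R/4)/8 (r(y, R) = √(R/4 + 1)/8 = √(1 + R/4)/8)
s(0)*(c(Z) + r(-1, 1 - 3)) = 0*(6² + √(4 + (1 - 3))/16) = 0*(36 + √(4 - 2)/16) = 0*(36 + √2/16) = 0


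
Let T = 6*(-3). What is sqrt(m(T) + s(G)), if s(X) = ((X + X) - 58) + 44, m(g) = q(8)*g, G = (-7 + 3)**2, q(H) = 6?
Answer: 3*I*sqrt(10) ≈ 9.4868*I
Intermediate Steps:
G = 16 (G = (-4)**2 = 16)
T = -18
m(g) = 6*g
s(X) = -14 + 2*X (s(X) = (2*X - 58) + 44 = (-58 + 2*X) + 44 = -14 + 2*X)
sqrt(m(T) + s(G)) = sqrt(6*(-18) + (-14 + 2*16)) = sqrt(-108 + (-14 + 32)) = sqrt(-108 + 18) = sqrt(-90) = 3*I*sqrt(10)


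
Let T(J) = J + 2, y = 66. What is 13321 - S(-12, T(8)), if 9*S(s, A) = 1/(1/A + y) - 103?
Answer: 26438234/1983 ≈ 13332.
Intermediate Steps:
T(J) = 2 + J
S(s, A) = -103/9 + 1/(9*(66 + 1/A)) (S(s, A) = (1/(1/A + 66) - 103)/9 = (1/(66 + 1/A) - 103)/9 = (-103 + 1/(66 + 1/A))/9 = -103/9 + 1/(9*(66 + 1/A)))
13321 - S(-12, T(8)) = 13321 - (-103 - 6797*(2 + 8))/(9*(1 + 66*(2 + 8))) = 13321 - (-103 - 6797*10)/(9*(1 + 66*10)) = 13321 - (-103 - 67970)/(9*(1 + 660)) = 13321 - (-68073)/(9*661) = 13321 - 1*(-22691/1983) = 13321 + 22691/1983 = 26438234/1983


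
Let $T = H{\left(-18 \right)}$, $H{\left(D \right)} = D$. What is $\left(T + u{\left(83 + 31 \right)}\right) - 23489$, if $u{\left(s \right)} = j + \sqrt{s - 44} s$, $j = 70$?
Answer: $-23437 + 114 \sqrt{70} \approx -22483.0$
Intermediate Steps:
$T = -18$
$u{\left(s \right)} = 70 + s \sqrt{-44 + s}$ ($u{\left(s \right)} = 70 + \sqrt{s - 44} s = 70 + \sqrt{-44 + s} s = 70 + s \sqrt{-44 + s}$)
$\left(T + u{\left(83 + 31 \right)}\right) - 23489 = \left(-18 + \left(70 + \left(83 + 31\right) \sqrt{-44 + \left(83 + 31\right)}\right)\right) - 23489 = \left(-18 + \left(70 + 114 \sqrt{-44 + 114}\right)\right) - 23489 = \left(-18 + \left(70 + 114 \sqrt{70}\right)\right) - 23489 = \left(52 + 114 \sqrt{70}\right) - 23489 = -23437 + 114 \sqrt{70}$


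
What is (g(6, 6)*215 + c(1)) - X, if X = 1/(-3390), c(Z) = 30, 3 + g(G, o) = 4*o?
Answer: 15407551/3390 ≈ 4545.0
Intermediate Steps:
g(G, o) = -3 + 4*o
X = -1/3390 ≈ -0.00029499
(g(6, 6)*215 + c(1)) - X = ((-3 + 4*6)*215 + 30) - 1*(-1/3390) = ((-3 + 24)*215 + 30) + 1/3390 = (21*215 + 30) + 1/3390 = (4515 + 30) + 1/3390 = 4545 + 1/3390 = 15407551/3390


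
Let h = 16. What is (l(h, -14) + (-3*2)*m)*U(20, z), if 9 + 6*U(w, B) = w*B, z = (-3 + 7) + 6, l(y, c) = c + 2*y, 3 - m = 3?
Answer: 573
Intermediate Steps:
m = 0 (m = 3 - 1*3 = 3 - 3 = 0)
z = 10 (z = 4 + 6 = 10)
U(w, B) = -3/2 + B*w/6 (U(w, B) = -3/2 + (w*B)/6 = -3/2 + (B*w)/6 = -3/2 + B*w/6)
(l(h, -14) + (-3*2)*m)*U(20, z) = ((-14 + 2*16) - 3*2*0)*(-3/2 + (⅙)*10*20) = ((-14 + 32) - 6*0)*(-3/2 + 100/3) = (18 + 0)*(191/6) = 18*(191/6) = 573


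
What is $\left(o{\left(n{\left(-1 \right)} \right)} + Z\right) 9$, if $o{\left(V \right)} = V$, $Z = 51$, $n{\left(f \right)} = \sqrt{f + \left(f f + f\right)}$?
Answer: $459 + 9 i \approx 459.0 + 9.0 i$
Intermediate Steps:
$n{\left(f \right)} = \sqrt{f^{2} + 2 f}$ ($n{\left(f \right)} = \sqrt{f + \left(f^{2} + f\right)} = \sqrt{f + \left(f + f^{2}\right)} = \sqrt{f^{2} + 2 f}$)
$\left(o{\left(n{\left(-1 \right)} \right)} + Z\right) 9 = \left(\sqrt{- (2 - 1)} + 51\right) 9 = \left(\sqrt{\left(-1\right) 1} + 51\right) 9 = \left(\sqrt{-1} + 51\right) 9 = \left(i + 51\right) 9 = \left(51 + i\right) 9 = 459 + 9 i$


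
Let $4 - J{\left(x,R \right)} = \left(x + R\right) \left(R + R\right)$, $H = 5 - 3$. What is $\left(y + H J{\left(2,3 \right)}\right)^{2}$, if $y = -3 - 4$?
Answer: $3481$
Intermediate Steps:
$H = 2$
$J{\left(x,R \right)} = 4 - 2 R \left(R + x\right)$ ($J{\left(x,R \right)} = 4 - \left(x + R\right) \left(R + R\right) = 4 - \left(R + x\right) 2 R = 4 - 2 R \left(R + x\right)$)
$y = -7$
$\left(y + H J{\left(2,3 \right)}\right)^{2} = \left(-7 + 2 \left(4 - 2 \cdot 3^{2} - 6 \cdot 2\right)\right)^{2} = \left(-7 + 2 \left(4 - 18 - 12\right)\right)^{2} = \left(-7 + 2 \left(-26\right)\right)^{2} = \left(-7 - 52\right)^{2} = \left(-59\right)^{2} = 3481$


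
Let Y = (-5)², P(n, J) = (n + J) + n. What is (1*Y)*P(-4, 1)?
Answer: -175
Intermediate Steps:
P(n, J) = J + 2*n (P(n, J) = (J + n) + n = J + 2*n)
Y = 25
(1*Y)*P(-4, 1) = (1*25)*(1 + 2*(-4)) = 25*(1 - 8) = 25*(-7) = -175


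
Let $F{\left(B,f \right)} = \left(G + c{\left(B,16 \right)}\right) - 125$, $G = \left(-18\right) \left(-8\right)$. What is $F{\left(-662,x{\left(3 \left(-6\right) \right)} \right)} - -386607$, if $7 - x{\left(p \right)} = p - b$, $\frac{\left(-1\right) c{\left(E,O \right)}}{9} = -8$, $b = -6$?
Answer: $386698$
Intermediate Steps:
$G = 144$
$c{\left(E,O \right)} = 72$ ($c{\left(E,O \right)} = \left(-9\right) \left(-8\right) = 72$)
$x{\left(p \right)} = 1 - p$ ($x{\left(p \right)} = 7 - \left(p - -6\right) = 7 - \left(p + 6\right) = 7 - \left(6 + p\right) = 1 - p$)
$F{\left(B,f \right)} = 91$ ($F{\left(B,f \right)} = \left(144 + 72\right) - 125 = 216 - 125 = 91$)
$F{\left(-662,x{\left(3 \left(-6\right) \right)} \right)} - -386607 = 91 - -386607 = 91 + 386607 = 386698$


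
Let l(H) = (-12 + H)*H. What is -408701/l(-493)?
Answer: -408701/248965 ≈ -1.6416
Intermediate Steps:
l(H) = H*(-12 + H)
-408701/l(-493) = -408701*(-1/(493*(-12 - 493))) = -408701/((-493*(-505))) = -408701/248965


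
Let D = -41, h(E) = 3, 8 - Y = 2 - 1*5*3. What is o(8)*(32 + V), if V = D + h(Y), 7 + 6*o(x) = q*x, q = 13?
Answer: -97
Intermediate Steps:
Y = 21 (Y = 8 - (2 - 1*5*3) = 8 - (2 - 5*3) = 8 - (2 - 15) = 8 - 1*(-13) = 8 + 13 = 21)
o(x) = -7/6 + 13*x/6 (o(x) = -7/6 + (13*x)/6 = -7/6 + 13*x/6)
V = -38 (V = -41 + 3 = -38)
o(8)*(32 + V) = (-7/6 + (13/6)*8)*(32 - 38) = (-7/6 + 52/3)*(-6) = (97/6)*(-6) = -97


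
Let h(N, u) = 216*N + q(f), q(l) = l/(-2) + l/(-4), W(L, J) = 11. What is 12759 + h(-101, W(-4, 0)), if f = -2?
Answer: -18111/2 ≈ -9055.5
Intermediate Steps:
q(l) = -3*l/4 (q(l) = l*(-1/2) + l*(-1/4) = -l/2 - l/4 = -3*l/4)
h(N, u) = 3/2 + 216*N (h(N, u) = 216*N - 3/4*(-2) = 216*N + 3/2 = 3/2 + 216*N)
12759 + h(-101, W(-4, 0)) = 12759 + (3/2 + 216*(-101)) = 12759 + (3/2 - 21816) = 12759 - 43629/2 = -18111/2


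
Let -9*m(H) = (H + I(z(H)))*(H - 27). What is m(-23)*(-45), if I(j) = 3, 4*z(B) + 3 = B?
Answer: 5000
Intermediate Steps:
z(B) = -¾ + B/4
m(H) = -(-27 + H)*(3 + H)/9 (m(H) = -(H + 3)*(H - 27)/9 = -(3 + H)*(-27 + H)/9 = -(-27 + H)*(3 + H)/9)
m(-23)*(-45) = (9 - ⅑*(-23)² + (8/3)*(-23))*(-45) = (9 - ⅑*529 - 184/3)*(-45) = (9 - 529/9 - 184/3)*(-45) = -1000/9*(-45) = 5000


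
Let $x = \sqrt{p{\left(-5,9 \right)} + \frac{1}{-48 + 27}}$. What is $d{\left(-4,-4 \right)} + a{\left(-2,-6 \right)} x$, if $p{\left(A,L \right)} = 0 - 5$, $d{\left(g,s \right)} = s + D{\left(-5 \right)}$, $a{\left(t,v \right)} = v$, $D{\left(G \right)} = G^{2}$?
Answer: $21 - \frac{2 i \sqrt{2226}}{7} \approx 21.0 - 13.48 i$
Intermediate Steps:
$d{\left(g,s \right)} = 25 + s$ ($d{\left(g,s \right)} = s + \left(-5\right)^{2} = s + 25 = 25 + s$)
$p{\left(A,L \right)} = -5$
$x = \frac{i \sqrt{2226}}{21}$ ($x = \sqrt{-5 + \frac{1}{-48 + 27}} = \sqrt{-5 + \frac{1}{-21}} = \sqrt{-5 - \frac{1}{21}} = \sqrt{- \frac{106}{21}} = \frac{i \sqrt{2226}}{21} \approx 2.2467 i$)
$d{\left(-4,-4 \right)} + a{\left(-2,-6 \right)} x = \left(25 - 4\right) - 6 \frac{i \sqrt{2226}}{21} = 21 - \frac{2 i \sqrt{2226}}{7}$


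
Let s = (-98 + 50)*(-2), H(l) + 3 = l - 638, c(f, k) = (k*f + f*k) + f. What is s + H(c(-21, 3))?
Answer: -692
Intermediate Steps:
c(f, k) = f + 2*f*k (c(f, k) = (f*k + f*k) + f = 2*f*k + f = f + 2*f*k)
H(l) = -641 + l (H(l) = -3 + (l - 638) = -3 + (-638 + l) = -641 + l)
s = 96 (s = -48*(-2) = 96)
s + H(c(-21, 3)) = 96 + (-641 - 21*(1 + 2*3)) = 96 + (-641 - 21*(1 + 6)) = 96 + (-641 - 21*7) = 96 + (-641 - 147) = 96 - 788 = -692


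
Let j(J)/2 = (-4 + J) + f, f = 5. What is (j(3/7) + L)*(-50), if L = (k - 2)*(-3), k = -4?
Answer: -7300/7 ≈ -1042.9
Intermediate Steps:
L = 18 (L = (-4 - 2)*(-3) = -6*(-3) = 18)
j(J) = 2 + 2*J (j(J) = 2*((-4 + J) + 5) = 2*(1 + J) = 2 + 2*J)
(j(3/7) + L)*(-50) = ((2 + 2*(3/7)) + 18)*(-50) = ((2 + 6/7) + 18)*(-50) = (20/7 + 18)*(-50) = (146/7)*(-50) = -7300/7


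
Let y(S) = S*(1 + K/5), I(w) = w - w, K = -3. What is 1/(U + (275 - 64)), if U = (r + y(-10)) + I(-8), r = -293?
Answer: -1/86 ≈ -0.011628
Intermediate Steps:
I(w) = 0
y(S) = 2*S/5 (y(S) = S*(1 - 3/5) = S*(1 - 3*⅕) = S*(1 - ⅗) = S*(⅖) = 2*S/5)
U = -297 (U = (-293 + (⅖)*(-10)) + 0 = (-293 - 4) + 0 = -297 + 0 = -297)
1/(U + (275 - 64)) = 1/(-297 + (275 - 64)) = 1/(-297 + 211) = 1/(-86) = -1/86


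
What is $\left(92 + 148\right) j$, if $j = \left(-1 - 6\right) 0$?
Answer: $0$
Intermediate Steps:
$j = 0$ ($j = \left(-7\right) 0 = 0$)
$\left(92 + 148\right) j = \left(92 + 148\right) 0 = 240 \cdot 0 = 0$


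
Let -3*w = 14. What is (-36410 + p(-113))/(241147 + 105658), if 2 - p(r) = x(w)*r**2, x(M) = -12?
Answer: 23364/69361 ≈ 0.33685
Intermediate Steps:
w = -14/3 (w = -1/3*14 = -14/3 ≈ -4.6667)
p(r) = 2 + 12*r**2 (p(r) = 2 - (-12)*r**2 = 2 + 12*r**2)
(-36410 + p(-113))/(241147 + 105658) = (-36410 + (2 + 12*(-113)**2))/(241147 + 105658) = (-36410 + (2 + 12*12769))/346805 = (-36410 + (2 + 153228))*(1/346805) = (-36410 + 153230)*(1/346805) = 116820*(1/346805) = 23364/69361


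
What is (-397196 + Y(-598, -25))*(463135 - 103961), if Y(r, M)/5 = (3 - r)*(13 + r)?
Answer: -774063430054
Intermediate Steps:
Y(r, M) = 5*(3 - r)*(13 + r) (Y(r, M) = 5*((3 - r)*(13 + r)) = 5*(3 - r)*(13 + r))
(-397196 + Y(-598, -25))*(463135 - 103961) = (-397196 + (195 - 50*(-598) - 5*(-598)²))*(463135 - 103961) = (-397196 + (195 + 29900 - 5*357604))*359174 = (-397196 + (195 + 29900 - 1788020))*359174 = (-397196 - 1757925)*359174 = -2155121*359174 = -774063430054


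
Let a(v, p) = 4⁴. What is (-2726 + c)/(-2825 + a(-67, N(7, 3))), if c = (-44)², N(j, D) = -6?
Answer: 790/2569 ≈ 0.30751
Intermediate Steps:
a(v, p) = 256
c = 1936
(-2726 + c)/(-2825 + a(-67, N(7, 3))) = (-2726 + 1936)/(-2825 + 256) = -790/(-2569) = -790*(-1/2569) = 790/2569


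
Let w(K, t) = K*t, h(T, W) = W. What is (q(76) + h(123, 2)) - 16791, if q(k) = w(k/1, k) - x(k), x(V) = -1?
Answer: -11012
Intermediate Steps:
q(k) = 1 + k² (q(k) = (k/1)*k - 1*(-1) = (k*1)*k + 1 = k*k + 1 = k² + 1 = 1 + k²)
(q(76) + h(123, 2)) - 16791 = ((1 + 76²) + 2) - 16791 = ((1 + 5776) + 2) - 16791 = (5777 + 2) - 16791 = 5779 - 16791 = -11012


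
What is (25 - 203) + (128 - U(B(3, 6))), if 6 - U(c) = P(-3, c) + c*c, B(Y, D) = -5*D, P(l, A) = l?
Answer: 841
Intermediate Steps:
U(c) = 9 - c² (U(c) = 6 - (-3 + c*c) = 6 - (-3 + c²) = 6 + (3 - c²) = 9 - c²)
(25 - 203) + (128 - U(B(3, 6))) = (25 - 203) + (128 - (9 - (-5*6)²)) = -178 + (128 - (9 - 1*(-30)²)) = -178 + (128 - (9 - 1*900)) = -178 + (128 - (9 - 900)) = -178 + (128 - 1*(-891)) = -178 + (128 + 891) = -178 + 1019 = 841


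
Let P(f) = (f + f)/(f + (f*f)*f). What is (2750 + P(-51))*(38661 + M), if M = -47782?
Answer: -32632666871/1301 ≈ -2.5083e+7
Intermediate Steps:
P(f) = 2*f/(f + f**3) (P(f) = (2*f)/(f + f**2*f) = (2*f)/(f + f**3) = 2*f/(f + f**3))
(2750 + P(-51))*(38661 + M) = (2750 + 2/(1 + (-51)**2))*(38661 - 47782) = (2750 + 2/(1 + 2601))*(-9121) = (2750 + 2/2602)*(-9121) = (2750 + 2*(1/2602))*(-9121) = (2750 + 1/1301)*(-9121) = (3577751/1301)*(-9121) = -32632666871/1301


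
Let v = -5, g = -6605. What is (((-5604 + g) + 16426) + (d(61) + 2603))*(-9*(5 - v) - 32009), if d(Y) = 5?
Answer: -219075675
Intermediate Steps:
(((-5604 + g) + 16426) + (d(61) + 2603))*(-9*(5 - v) - 32009) = (((-5604 - 6605) + 16426) + (5 + 2603))*(-9*(5 - 1*(-5)) - 32009) = ((-12209 + 16426) + 2608)*(-9*(5 + 5) - 32009) = (4217 + 2608)*(-9*10 - 32009) = 6825*(-90 - 32009) = 6825*(-32099) = -219075675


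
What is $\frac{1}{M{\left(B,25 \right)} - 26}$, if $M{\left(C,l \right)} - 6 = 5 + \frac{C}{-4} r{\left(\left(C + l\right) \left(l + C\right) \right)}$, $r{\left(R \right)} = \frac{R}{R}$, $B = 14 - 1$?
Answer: $- \frac{4}{73} \approx -0.054795$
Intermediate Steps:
$B = 13$
$r{\left(R \right)} = 1$
$M{\left(C,l \right)} = 11 - \frac{C}{4}$ ($M{\left(C,l \right)} = 6 + \left(5 + \frac{C}{-4} \cdot 1\right) = 6 + \left(5 + C \left(- \frac{1}{4}\right) 1\right) = 6 + \left(5 + - \frac{C}{4} \cdot 1\right) = 6 - \left(-5 + \frac{C}{4}\right) = 11 - \frac{C}{4}$)
$\frac{1}{M{\left(B,25 \right)} - 26} = \frac{1}{\left(11 - \frac{13}{4}\right) - 26} = \frac{1}{\frac{31}{4} - 26} = \frac{1}{- \frac{73}{4}} = - \frac{4}{73}$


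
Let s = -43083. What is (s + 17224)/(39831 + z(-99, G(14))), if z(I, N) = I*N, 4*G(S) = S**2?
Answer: -25859/34980 ≈ -0.73925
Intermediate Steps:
G(S) = S**2/4
(s + 17224)/(39831 + z(-99, G(14))) = (-43083 + 17224)/(39831 - 99*14**2/4) = -25859/(39831 - 99*196/4) = -25859/(39831 - 99*49) = -25859/(39831 - 4851) = -25859/34980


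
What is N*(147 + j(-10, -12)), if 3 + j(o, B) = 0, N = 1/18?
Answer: 8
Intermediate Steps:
N = 1/18 ≈ 0.055556
j(o, B) = -3 (j(o, B) = -3 + 0 = -3)
N*(147 + j(-10, -12)) = (147 - 3)/18 = (1/18)*144 = 8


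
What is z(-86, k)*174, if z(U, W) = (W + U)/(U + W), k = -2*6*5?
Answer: 174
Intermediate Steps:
k = -60 (k = -12*5 = -60)
z(U, W) = 1 (z(U, W) = (U + W)/(U + W) = 1)
z(-86, k)*174 = 1*174 = 174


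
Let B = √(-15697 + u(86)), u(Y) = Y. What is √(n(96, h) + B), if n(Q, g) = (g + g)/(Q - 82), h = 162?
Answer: √(1134 + 49*I*√15611)/7 ≈ 8.6664 + 7.2085*I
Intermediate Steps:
n(Q, g) = 2*g/(-82 + Q) (n(Q, g) = (2*g)/(-82 + Q) = 2*g/(-82 + Q))
B = I*√15611 (B = √(-15697 + 86) = √(-15611) = I*√15611 ≈ 124.94*I)
√(n(96, h) + B) = √(2*162/(-82 + 96) + I*√15611) = √(2*162/14 + I*√15611) = √(2*162*(1/14) + I*√15611) = √(162/7 + I*√15611)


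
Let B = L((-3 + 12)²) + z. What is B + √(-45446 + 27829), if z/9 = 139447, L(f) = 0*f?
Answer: 1255023 + I*√17617 ≈ 1.255e+6 + 132.73*I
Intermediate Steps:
L(f) = 0
z = 1255023 (z = 9*139447 = 1255023)
B = 1255023 (B = 0 + 1255023 = 1255023)
B + √(-45446 + 27829) = 1255023 + √(-45446 + 27829) = 1255023 + √(-17617) = 1255023 + I*√17617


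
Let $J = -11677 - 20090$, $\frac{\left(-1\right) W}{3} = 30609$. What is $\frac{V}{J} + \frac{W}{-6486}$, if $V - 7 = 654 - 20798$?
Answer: $\frac{1015892297}{68680254} \approx 14.792$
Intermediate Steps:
$W = -91827$ ($W = \left(-3\right) 30609 = -91827$)
$V = -20137$ ($V = 7 + \left(654 - 20798\right) = 7 - 20144 = -20137$)
$J = -31767$
$\frac{V}{J} + \frac{W}{-6486} = - \frac{20137}{-31767} - \frac{91827}{-6486} = \left(-20137\right) \left(- \frac{1}{31767}\right) - - \frac{30609}{2162} = \frac{20137}{31767} + \frac{30609}{2162} = \frac{1015892297}{68680254}$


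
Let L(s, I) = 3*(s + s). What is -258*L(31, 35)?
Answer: -47988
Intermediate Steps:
L(s, I) = 6*s (L(s, I) = 3*(2*s) = 6*s)
-258*L(31, 35) = -1548*31 = -258*186 = -47988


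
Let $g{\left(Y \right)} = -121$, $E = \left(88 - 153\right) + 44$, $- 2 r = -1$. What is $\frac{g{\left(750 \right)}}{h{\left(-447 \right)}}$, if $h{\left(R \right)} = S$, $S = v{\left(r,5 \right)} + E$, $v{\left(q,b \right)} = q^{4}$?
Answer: $\frac{1936}{335} \approx 5.7791$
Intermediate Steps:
$r = \frac{1}{2}$ ($r = \left(- \frac{1}{2}\right) \left(-1\right) = \frac{1}{2} \approx 0.5$)
$E = -21$ ($E = -65 + 44 = -21$)
$S = - \frac{335}{16}$ ($S = \left(\frac{1}{2}\right)^{4} - 21 = \frac{1}{16} - 21 = - \frac{335}{16} \approx -20.938$)
$h{\left(R \right)} = - \frac{335}{16}$
$\frac{g{\left(750 \right)}}{h{\left(-447 \right)}} = - \frac{121}{- \frac{335}{16}} = \left(-121\right) \left(- \frac{16}{335}\right) = \frac{1936}{335}$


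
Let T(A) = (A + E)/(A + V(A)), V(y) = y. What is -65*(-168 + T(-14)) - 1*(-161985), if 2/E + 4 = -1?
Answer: 1210101/7 ≈ 1.7287e+5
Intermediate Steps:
E = -⅖ (E = 2/(-4 - 1) = 2/(-5) = 2*(-⅕) = -⅖ ≈ -0.40000)
T(A) = (-⅖ + A)/(2*A) (T(A) = (A - ⅖)/(A + A) = (-⅖ + A)/((2*A)) = (-⅖ + A)*(1/(2*A)) = (-⅖ + A)/(2*A))
-65*(-168 + T(-14)) - 1*(-161985) = -65*(-168 + (⅒)*(-2 + 5*(-14))/(-14)) - 1*(-161985) = -65*(-168 + (⅒)*(-1/14)*(-2 - 70)) + 161985 = -65*(-168 + (⅒)*(-1/14)*(-72)) + 161985 = -65*(-168 + 18/35) + 161985 = -65*(-5862/35) + 161985 = 76206/7 + 161985 = 1210101/7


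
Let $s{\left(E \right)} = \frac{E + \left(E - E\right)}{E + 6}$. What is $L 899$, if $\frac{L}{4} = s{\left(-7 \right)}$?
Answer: $25172$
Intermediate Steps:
$s{\left(E \right)} = \frac{E}{6 + E}$ ($s{\left(E \right)} = \frac{E + 0}{6 + E} = \frac{E}{6 + E}$)
$L = 28$ ($L = 4 \left(- \frac{7}{6 - 7}\right) = 4 \left(- \frac{7}{-1}\right) = 4 \left(\left(-7\right) \left(-1\right)\right) = 4 \cdot 7 = 28$)
$L 899 = 28 \cdot 899 = 25172$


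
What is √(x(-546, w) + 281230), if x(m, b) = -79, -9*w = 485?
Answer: 9*√3471 ≈ 530.24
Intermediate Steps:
w = -485/9 (w = -⅑*485 = -485/9 ≈ -53.889)
√(x(-546, w) + 281230) = √(-79 + 281230) = √281151 = 9*√3471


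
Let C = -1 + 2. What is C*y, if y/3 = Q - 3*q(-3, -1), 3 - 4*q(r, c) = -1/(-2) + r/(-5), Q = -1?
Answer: -291/40 ≈ -7.2750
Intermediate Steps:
q(r, c) = 5/8 + r/20 (q(r, c) = 3/4 - (-1/(-2) + r/(-5))/4 = 3/4 - (-1*(-1/2) + r*(-1/5))/4 = 3/4 - (1/2 - r/5)/4 = 3/4 + (-1/8 + r/20) = 5/8 + r/20)
C = 1
y = -291/40 (y = 3*(-1 - 3*(5/8 + (1/20)*(-3))) = 3*(-1 - 3*(5/8 - 3/20)) = 3*(-1 - 3*19/40) = 3*(-1 - 57/40) = 3*(-97/40) = -291/40 ≈ -7.2750)
C*y = 1*(-291/40) = -291/40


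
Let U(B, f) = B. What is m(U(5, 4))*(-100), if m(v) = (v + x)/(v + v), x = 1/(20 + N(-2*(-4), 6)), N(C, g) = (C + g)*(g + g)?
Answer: -4705/94 ≈ -50.053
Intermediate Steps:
N(C, g) = 2*g*(C + g) (N(C, g) = (C + g)*(2*g) = 2*g*(C + g))
x = 1/188 (x = 1/(20 + 2*6*(-2*(-4) + 6)) = 1/(20 + 2*6*(8 + 6)) = 1/(20 + 2*6*14) = 1/(20 + 168) = 1/188 ≈ 0.0053191)
m(v) = (1/188 + v)/(2*v) (m(v) = (v + 1/188)/(v + v) = (1/188 + v)/((2*v)) = (1/188 + v)*(1/(2*v)) = (1/188 + v)/(2*v))
m(U(5, 4))*(-100) = ((1/376)*(1 + 188*5)/5)*(-100) = ((1/376)*(⅕)*(1 + 940))*(-100) = ((1/376)*(⅕)*941)*(-100) = (941/1880)*(-100) = -4705/94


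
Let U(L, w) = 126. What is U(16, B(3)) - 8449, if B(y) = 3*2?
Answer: -8323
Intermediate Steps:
B(y) = 6
U(16, B(3)) - 8449 = 126 - 8449 = -8323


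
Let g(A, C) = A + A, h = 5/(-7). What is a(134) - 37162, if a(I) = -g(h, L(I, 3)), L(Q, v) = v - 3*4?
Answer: -260124/7 ≈ -37161.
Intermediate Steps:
L(Q, v) = -12 + v (L(Q, v) = v - 12 = -12 + v)
h = -5/7 (h = 5*(-⅐) = -5/7 ≈ -0.71429)
g(A, C) = 2*A
a(I) = 10/7 (a(I) = -2*(-5)/7 = -1*(-10/7) = 10/7)
a(134) - 37162 = 10/7 - 37162 = -260124/7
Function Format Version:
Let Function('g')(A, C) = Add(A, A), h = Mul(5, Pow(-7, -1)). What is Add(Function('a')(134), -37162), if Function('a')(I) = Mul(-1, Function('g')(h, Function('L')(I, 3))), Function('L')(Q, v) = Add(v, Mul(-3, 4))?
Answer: Rational(-260124, 7) ≈ -37161.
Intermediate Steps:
Function('L')(Q, v) = Add(-12, v) (Function('L')(Q, v) = Add(v, -12) = Add(-12, v))
h = Rational(-5, 7) (h = Mul(5, Rational(-1, 7)) = Rational(-5, 7) ≈ -0.71429)
Function('g')(A, C) = Mul(2, A)
Function('a')(I) = Rational(10, 7) (Function('a')(I) = Mul(-1, Mul(2, Rational(-5, 7))) = Mul(-1, Rational(-10, 7)) = Rational(10, 7))
Add(Function('a')(134), -37162) = Add(Rational(10, 7), -37162) = Rational(-260124, 7)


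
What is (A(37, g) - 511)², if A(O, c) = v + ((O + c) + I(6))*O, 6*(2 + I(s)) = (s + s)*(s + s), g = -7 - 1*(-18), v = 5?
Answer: 4343056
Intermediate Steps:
g = 11 (g = -7 + 18 = 11)
I(s) = -2 + 2*s²/3 (I(s) = -2 + ((s + s)*(s + s))/6 = -2 + ((2*s)*(2*s))/6 = -2 + (4*s²)/6 = -2 + 2*s²/3)
A(O, c) = 5 + O*(22 + O + c) (A(O, c) = 5 + ((O + c) + (-2 + (⅔)*6²))*O = 5 + ((O + c) + (-2 + (⅔)*36))*O = 5 + ((O + c) + (-2 + 24))*O = 5 + ((O + c) + 22)*O = 5 + (22 + O + c)*O = 5 + O*(22 + O + c))
(A(37, g) - 511)² = ((5 + 37² + 22*37 + 37*11) - 511)² = ((5 + 1369 + 814 + 407) - 511)² = (2595 - 511)² = 2084² = 4343056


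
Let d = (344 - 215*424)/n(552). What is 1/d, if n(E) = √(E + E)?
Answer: -√69/22704 ≈ -0.00036587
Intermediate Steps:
n(E) = √2*√E (n(E) = √(2*E) = √2*√E)
d = -7568*√69/23 (d = (344 - 215*424)/((√2*√552)) = (344 - 91160)/((√2*(2*√138))) = -90816*√69/276 = -7568*√69/23 ≈ -2733.2)
1/d = 1/(-7568*√69/23) = -√69/22704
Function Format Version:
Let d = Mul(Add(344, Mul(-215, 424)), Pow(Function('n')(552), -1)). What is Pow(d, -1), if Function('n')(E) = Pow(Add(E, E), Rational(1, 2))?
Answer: Mul(Rational(-1, 22704), Pow(69, Rational(1, 2))) ≈ -0.00036587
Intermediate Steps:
Function('n')(E) = Mul(Pow(2, Rational(1, 2)), Pow(E, Rational(1, 2))) (Function('n')(E) = Pow(Mul(2, E), Rational(1, 2)) = Mul(Pow(2, Rational(1, 2)), Pow(E, Rational(1, 2))))
d = Mul(Rational(-7568, 23), Pow(69, Rational(1, 2))) (d = Mul(Add(344, Mul(-215, 424)), Pow(Mul(Pow(2, Rational(1, 2)), Pow(552, Rational(1, 2))), -1)) = Mul(Add(344, -91160), Pow(Mul(Pow(2, Rational(1, 2)), Mul(2, Pow(138, Rational(1, 2)))), -1)) = Mul(-90816, Pow(Mul(4, Pow(69, Rational(1, 2))), -1)) = Mul(-90816, Mul(Rational(1, 276), Pow(69, Rational(1, 2)))) = Mul(Rational(-7568, 23), Pow(69, Rational(1, 2))) ≈ -2733.2)
Pow(d, -1) = Pow(Mul(Rational(-7568, 23), Pow(69, Rational(1, 2))), -1) = Mul(Rational(-1, 22704), Pow(69, Rational(1, 2)))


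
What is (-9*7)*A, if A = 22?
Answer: -1386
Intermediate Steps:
(-9*7)*A = -9*7*22 = -63*22 = -1386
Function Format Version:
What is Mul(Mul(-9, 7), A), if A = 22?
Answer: -1386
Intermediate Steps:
Mul(Mul(-9, 7), A) = Mul(Mul(-9, 7), 22) = Mul(-63, 22) = -1386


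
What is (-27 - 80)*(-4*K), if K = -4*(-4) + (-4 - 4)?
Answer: 3424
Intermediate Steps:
K = 8 (K = 16 - 8 = 8)
(-27 - 80)*(-4*K) = (-27 - 80)*(-4*8) = -107*(-32) = 3424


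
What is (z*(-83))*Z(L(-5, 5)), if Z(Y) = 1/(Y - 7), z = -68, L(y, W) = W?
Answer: -2822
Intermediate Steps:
Z(Y) = 1/(-7 + Y)
(z*(-83))*Z(L(-5, 5)) = (-68*(-83))/(-7 + 5) = 5644/(-2) = 5644*(-½) = -2822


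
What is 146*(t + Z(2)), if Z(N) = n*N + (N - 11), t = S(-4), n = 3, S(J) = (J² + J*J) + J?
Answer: 3650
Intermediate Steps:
S(J) = J + 2*J² (S(J) = (J² + J²) + J = 2*J² + J = J + 2*J²)
t = 28 (t = -4*(1 + 2*(-4)) = -4*(1 - 8) = -4*(-7) = 28)
Z(N) = -11 + 4*N (Z(N) = 3*N + (N - 11) = 3*N + (-11 + N) = -11 + 4*N)
146*(t + Z(2)) = 146*(28 + (-11 + 4*2)) = 146*(28 + (-11 + 8)) = 146*(28 - 3) = 146*25 = 3650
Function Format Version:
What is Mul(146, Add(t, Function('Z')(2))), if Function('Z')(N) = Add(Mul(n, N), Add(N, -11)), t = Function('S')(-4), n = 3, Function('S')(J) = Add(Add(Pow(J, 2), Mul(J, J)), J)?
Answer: 3650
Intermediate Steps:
Function('S')(J) = Add(J, Mul(2, Pow(J, 2))) (Function('S')(J) = Add(Add(Pow(J, 2), Pow(J, 2)), J) = Add(Mul(2, Pow(J, 2)), J) = Add(J, Mul(2, Pow(J, 2))))
t = 28 (t = Mul(-4, Add(1, Mul(2, -4))) = Mul(-4, Add(1, -8)) = Mul(-4, -7) = 28)
Function('Z')(N) = Add(-11, Mul(4, N)) (Function('Z')(N) = Add(Mul(3, N), Add(N, -11)) = Add(Mul(3, N), Add(-11, N)) = Add(-11, Mul(4, N)))
Mul(146, Add(t, Function('Z')(2))) = Mul(146, Add(28, Add(-11, Mul(4, 2)))) = Mul(146, Add(28, Add(-11, 8))) = Mul(146, Add(28, -3)) = Mul(146, 25) = 3650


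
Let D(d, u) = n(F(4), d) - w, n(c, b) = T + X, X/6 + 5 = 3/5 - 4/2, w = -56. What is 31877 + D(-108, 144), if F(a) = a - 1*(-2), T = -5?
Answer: 159448/5 ≈ 31890.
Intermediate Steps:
X = -192/5 (X = -30 + 6*(3/5 - 4/2) = -30 + 6*(3*(1/5) - 4*1/2) = -30 + 6*(3/5 - 2) = -30 + 6*(-7/5) = -30 - 42/5 = -192/5 ≈ -38.400)
F(a) = 2 + a (F(a) = a + 2 = 2 + a)
n(c, b) = -217/5 (n(c, b) = -5 - 192/5 = -217/5)
D(d, u) = 63/5 (D(d, u) = -217/5 - 1*(-56) = -217/5 + 56 = 63/5)
31877 + D(-108, 144) = 31877 + 63/5 = 159448/5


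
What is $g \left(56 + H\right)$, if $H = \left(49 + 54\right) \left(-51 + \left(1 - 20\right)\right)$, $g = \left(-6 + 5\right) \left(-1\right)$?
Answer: $-7154$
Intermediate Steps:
$g = 1$ ($g = \left(-1\right) \left(-1\right) = 1$)
$H = -7210$ ($H = 103 \left(-51 + \left(1 - 20\right)\right) = 103 \left(-51 - 19\right) = 103 \left(-70\right) = -7210$)
$g \left(56 + H\right) = 1 \left(56 - 7210\right) = 1 \left(-7154\right) = -7154$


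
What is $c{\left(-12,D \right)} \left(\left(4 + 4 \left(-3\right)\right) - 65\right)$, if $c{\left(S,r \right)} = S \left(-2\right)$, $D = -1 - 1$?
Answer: $-1752$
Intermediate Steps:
$D = -2$ ($D = -1 - 1 = -2$)
$c{\left(S,r \right)} = - 2 S$
$c{\left(-12,D \right)} \left(\left(4 + 4 \left(-3\right)\right) - 65\right) = \left(-2\right) \left(-12\right) \left(\left(4 + 4 \left(-3\right)\right) - 65\right) = 24 \left(\left(4 - 12\right) - 65\right) = 24 \left(-8 - 65\right) = 24 \left(-73\right) = -1752$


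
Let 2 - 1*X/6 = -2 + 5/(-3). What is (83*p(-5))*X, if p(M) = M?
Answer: -14110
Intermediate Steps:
X = 34 (X = 12 - 6*(-2 + 5/(-3)) = 12 - 6*(-2 - ⅓*5) = 12 - 6*(-2 - 5/3) = 12 - 6*(-11/3) = 12 + 22 = 34)
(83*p(-5))*X = (83*(-5))*34 = -415*34 = -14110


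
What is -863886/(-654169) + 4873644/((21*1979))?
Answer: 1074696353370/9062203157 ≈ 118.59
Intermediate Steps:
-863886/(-654169) + 4873644/((21*1979)) = -863886*(-1/654169) + 4873644/41559 = 863886/654169 + 4873644*(1/41559) = 863886/654169 + 1624548/13853 = 1074696353370/9062203157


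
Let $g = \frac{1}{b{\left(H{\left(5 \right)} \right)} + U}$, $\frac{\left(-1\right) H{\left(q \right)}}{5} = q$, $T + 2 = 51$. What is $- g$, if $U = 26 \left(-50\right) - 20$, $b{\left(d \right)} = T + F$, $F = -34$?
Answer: $\frac{1}{1305} \approx 0.00076628$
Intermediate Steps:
$T = 49$ ($T = -2 + 51 = 49$)
$H{\left(q \right)} = - 5 q$
$b{\left(d \right)} = 15$ ($b{\left(d \right)} = 49 - 34 = 15$)
$U = -1320$ ($U = -1300 - 20 = -1320$)
$g = - \frac{1}{1305}$ ($g = \frac{1}{15 - 1320} = \frac{1}{-1305} = - \frac{1}{1305} \approx -0.00076628$)
$- g = \left(-1\right) \left(- \frac{1}{1305}\right) = \frac{1}{1305}$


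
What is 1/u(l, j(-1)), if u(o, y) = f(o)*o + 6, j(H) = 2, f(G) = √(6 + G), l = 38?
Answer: -3/31750 + 19*√11/15875 ≈ 0.0038750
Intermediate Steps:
u(o, y) = 6 + o*√(6 + o) (u(o, y) = √(6 + o)*o + 6 = o*√(6 + o) + 6 = 6 + o*√(6 + o))
1/u(l, j(-1)) = 1/(6 + 38*√(6 + 38)) = 1/(6 + 38*√44) = 1/(6 + 38*(2*√11)) = 1/(6 + 76*√11)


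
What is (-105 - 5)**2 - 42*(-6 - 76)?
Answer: 15544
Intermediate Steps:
(-105 - 5)**2 - 42*(-6 - 76) = (-110)**2 - 42*(-82) = 12100 - 1*(-3444) = 12100 + 3444 = 15544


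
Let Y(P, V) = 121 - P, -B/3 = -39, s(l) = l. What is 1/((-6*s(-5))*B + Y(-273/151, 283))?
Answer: 151/548554 ≈ 0.00027527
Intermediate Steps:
B = 117 (B = -3*(-39) = 117)
1/((-6*s(-5))*B + Y(-273/151, 283)) = 1/(-6*(-5)*117 + (121 - (-273)/151)) = 1/(30*117 + (121 - (-273)/151)) = 1/(3510 + (121 - 1*(-273/151))) = 1/(3510 + (121 + 273/151)) = 1/(3510 + 18544/151) = 1/(548554/151) = 151/548554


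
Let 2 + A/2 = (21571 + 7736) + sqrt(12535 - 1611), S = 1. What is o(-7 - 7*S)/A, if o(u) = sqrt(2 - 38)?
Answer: 29305*I/286257367 - 2*I*sqrt(2731)/286257367 ≈ 0.00010201*I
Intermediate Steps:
o(u) = 6*I (o(u) = sqrt(-36) = 6*I)
A = 58610 + 4*sqrt(2731) (A = -4 + 2*((21571 + 7736) + sqrt(12535 - 1611)) = -4 + 2*(29307 + sqrt(10924)) = -4 + 2*(29307 + 2*sqrt(2731)) = -4 + (58614 + 4*sqrt(2731)) = 58610 + 4*sqrt(2731) ≈ 58819.)
o(-7 - 7*S)/A = (6*I)/(58610 + 4*sqrt(2731)) = 6*I/(58610 + 4*sqrt(2731))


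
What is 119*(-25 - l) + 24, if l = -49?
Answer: 2880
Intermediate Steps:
119*(-25 - l) + 24 = 119*(-25 - 1*(-49)) + 24 = 119*(-25 + 49) + 24 = 119*24 + 24 = 2856 + 24 = 2880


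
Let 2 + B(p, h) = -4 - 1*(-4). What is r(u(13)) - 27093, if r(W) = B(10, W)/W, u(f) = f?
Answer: -352211/13 ≈ -27093.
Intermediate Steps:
B(p, h) = -2 (B(p, h) = -2 + (-4 - 1*(-4)) = -2 + (-4 + 4) = -2 + 0 = -2)
r(W) = -2/W
r(u(13)) - 27093 = -2/13 - 27093 = -352211/13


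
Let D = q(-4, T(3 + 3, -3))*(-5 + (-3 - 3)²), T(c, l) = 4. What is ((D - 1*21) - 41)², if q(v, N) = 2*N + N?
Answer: 96100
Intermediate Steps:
q(v, N) = 3*N
D = 372 (D = (3*4)*(-5 + (-3 - 3)²) = 12*(-5 + (-6)²) = 12*(-5 + 36) = 12*31 = 372)
((D - 1*21) - 41)² = ((372 - 1*21) - 41)² = ((372 - 21) - 41)² = (351 - 41)² = 310² = 96100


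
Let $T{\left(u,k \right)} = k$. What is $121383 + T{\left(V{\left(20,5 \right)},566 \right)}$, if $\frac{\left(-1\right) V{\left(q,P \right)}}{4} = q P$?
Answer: $121949$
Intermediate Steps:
$V{\left(q,P \right)} = - 4 P q$ ($V{\left(q,P \right)} = - 4 q P = - 4 P q$)
$121383 + T{\left(V{\left(20,5 \right)},566 \right)} = 121383 + 566 = 121949$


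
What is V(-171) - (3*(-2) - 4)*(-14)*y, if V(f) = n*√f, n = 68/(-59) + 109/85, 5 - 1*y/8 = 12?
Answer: 7840 + 1953*I*√19/5015 ≈ 7840.0 + 1.6975*I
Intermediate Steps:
y = -56 (y = 40 - 8*12 = 40 - 96 = -56)
n = 651/5015 (n = 68*(-1/59) + 109*(1/85) = -68/59 + 109/85 = 651/5015 ≈ 0.12981)
V(f) = 651*√f/5015
V(-171) - (3*(-2) - 4)*(-14)*y = 651*√(-171)/5015 - (3*(-2) - 4)*(-14)*(-56) = 651*(3*I*√19)/5015 - (-6 - 4)*(-14)*(-56) = 1953*I*√19/5015 - (-10*(-14))*(-56) = 1953*I*√19/5015 - 140*(-56) = 1953*I*√19/5015 - 1*(-7840) = 1953*I*√19/5015 + 7840 = 7840 + 1953*I*√19/5015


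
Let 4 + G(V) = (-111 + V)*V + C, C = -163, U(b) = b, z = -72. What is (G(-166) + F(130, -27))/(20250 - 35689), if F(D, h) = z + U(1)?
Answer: -45744/15439 ≈ -2.9629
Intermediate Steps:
F(D, h) = -71 (F(D, h) = -72 + 1 = -71)
G(V) = -167 + V*(-111 + V) (G(V) = -4 + ((-111 + V)*V - 163) = -4 + (V*(-111 + V) - 163) = -4 + (-163 + V*(-111 + V)) = -167 + V*(-111 + V))
(G(-166) + F(130, -27))/(20250 - 35689) = ((-167 + (-166)² - 111*(-166)) - 71)/(20250 - 35689) = ((-167 + 27556 + 18426) - 71)/(-15439) = (45815 - 71)*(-1/15439) = 45744*(-1/15439) = -45744/15439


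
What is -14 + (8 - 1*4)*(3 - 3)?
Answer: -14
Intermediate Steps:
-14 + (8 - 1*4)*(3 - 3) = -14 + (8 - 4)*0 = -14 + 4*0 = -14 + 0 = -14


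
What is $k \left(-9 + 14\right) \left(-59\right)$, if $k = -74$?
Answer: $21830$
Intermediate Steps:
$k \left(-9 + 14\right) \left(-59\right) = - 74 \left(-9 + 14\right) \left(-59\right) = \left(-74\right) 5 \left(-59\right) = \left(-370\right) \left(-59\right) = 21830$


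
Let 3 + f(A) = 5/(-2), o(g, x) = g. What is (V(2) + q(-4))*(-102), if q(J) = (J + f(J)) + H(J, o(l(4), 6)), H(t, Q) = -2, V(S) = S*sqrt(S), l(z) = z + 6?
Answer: 1173 - 204*sqrt(2) ≈ 884.50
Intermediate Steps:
l(z) = 6 + z
V(S) = S**(3/2)
f(A) = -11/2 (f(A) = -3 + 5/(-2) = -3 + 5*(-1/2) = -3 - 5/2 = -11/2)
q(J) = -15/2 + J (q(J) = (J - 11/2) - 2 = (-11/2 + J) - 2 = -15/2 + J)
(V(2) + q(-4))*(-102) = (2**(3/2) + (-15/2 - 4))*(-102) = (2*sqrt(2) - 23/2)*(-102) = (-23/2 + 2*sqrt(2))*(-102) = 1173 - 204*sqrt(2)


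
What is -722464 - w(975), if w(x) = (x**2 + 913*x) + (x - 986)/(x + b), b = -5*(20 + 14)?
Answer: -2063427509/805 ≈ -2.5633e+6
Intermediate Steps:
b = -170 (b = -5*34 = -170)
w(x) = x**2 + 913*x + (-986 + x)/(-170 + x) (w(x) = (x**2 + 913*x) + (x - 986)/(x - 170) = (x**2 + 913*x) + (-986 + x)/(-170 + x) = x**2 + 913*x + (-986 + x)/(-170 + x))
-722464 - w(975) = -722464 - (-986 + 975**3 - 155209*975 + 743*975**2)/(-170 + 975) = -722464 - (-986 + 926859375 - 151328775 + 743*950625)/805 = -722464 - (-986 + 926859375 - 151328775 + 706314375)/805 = -722464 - 1481843989/805 = -2063427509/805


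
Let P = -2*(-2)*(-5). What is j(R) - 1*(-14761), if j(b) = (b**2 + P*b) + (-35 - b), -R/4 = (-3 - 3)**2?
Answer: 38486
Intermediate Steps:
R = -144 (R = -4*(-3 - 3)**2 = -4*(-6)**2 = -4*36 = -144)
P = -20 (P = 4*(-5) = -20)
j(b) = -35 + b**2 - 21*b (j(b) = (b**2 - 20*b) + (-35 - b) = -35 + b**2 - 21*b)
j(R) - 1*(-14761) = (-35 + (-144)**2 - 21*(-144)) - 1*(-14761) = (-35 + 20736 + 3024) + 14761 = 23725 + 14761 = 38486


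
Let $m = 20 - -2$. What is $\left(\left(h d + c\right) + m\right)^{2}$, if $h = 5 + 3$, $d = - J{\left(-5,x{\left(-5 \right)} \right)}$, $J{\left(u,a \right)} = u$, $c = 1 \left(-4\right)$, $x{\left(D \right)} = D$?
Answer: $3364$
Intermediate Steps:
$c = -4$
$d = 5$ ($d = \left(-1\right) \left(-5\right) = 5$)
$h = 8$
$m = 22$ ($m = 20 + 2 = 22$)
$\left(\left(h d + c\right) + m\right)^{2} = \left(\left(8 \cdot 5 - 4\right) + 22\right)^{2} = \left(\left(40 - 4\right) + 22\right)^{2} = \left(36 + 22\right)^{2} = 58^{2} = 3364$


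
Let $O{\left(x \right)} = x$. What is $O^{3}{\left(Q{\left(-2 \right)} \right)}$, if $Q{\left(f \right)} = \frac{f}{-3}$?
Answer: $\frac{8}{27} \approx 0.2963$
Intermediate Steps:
$Q{\left(f \right)} = - \frac{f}{3}$ ($Q{\left(f \right)} = f \left(- \frac{1}{3}\right) = - \frac{f}{3}$)
$O^{3}{\left(Q{\left(-2 \right)} \right)} = \left(\left(- \frac{1}{3}\right) \left(-2\right)\right)^{3} = \left(\frac{2}{3}\right)^{3} = \frac{8}{27}$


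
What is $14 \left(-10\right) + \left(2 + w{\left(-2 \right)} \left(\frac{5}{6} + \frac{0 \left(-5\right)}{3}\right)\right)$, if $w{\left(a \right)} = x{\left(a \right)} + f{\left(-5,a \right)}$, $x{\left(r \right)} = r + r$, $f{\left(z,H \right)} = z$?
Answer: $- \frac{291}{2} \approx -145.5$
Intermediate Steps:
$x{\left(r \right)} = 2 r$
$w{\left(a \right)} = -5 + 2 a$ ($w{\left(a \right)} = 2 a - 5 = -5 + 2 a$)
$14 \left(-10\right) + \left(2 + w{\left(-2 \right)} \left(\frac{5}{6} + \frac{0 \left(-5\right)}{3}\right)\right) = 14 \left(-10\right) + \left(2 + \left(-5 + 2 \left(-2\right)\right) \left(\frac{5}{6} + \frac{0 \left(-5\right)}{3}\right)\right) = -140 + \left(2 + \left(-5 - 4\right) \left(5 \cdot \frac{1}{6} + 0 \cdot \frac{1}{3}\right)\right) = -140 + \left(2 - 9 \left(\frac{5}{6} + 0\right)\right) = -140 + \left(2 - \frac{15}{2}\right) = -140 - \frac{11}{2} = - \frac{291}{2}$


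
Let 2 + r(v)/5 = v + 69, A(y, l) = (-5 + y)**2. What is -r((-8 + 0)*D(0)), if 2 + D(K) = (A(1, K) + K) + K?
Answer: 225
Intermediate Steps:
D(K) = 14 + 2*K (D(K) = -2 + (((-5 + 1)**2 + K) + K) = -2 + (((-4)**2 + K) + K) = -2 + ((16 + K) + K) = -2 + (16 + 2*K) = 14 + 2*K)
r(v) = 335 + 5*v (r(v) = -10 + 5*(v + 69) = -10 + 5*(69 + v) = -10 + (345 + 5*v) = 335 + 5*v)
-r((-8 + 0)*D(0)) = -(335 + 5*((-8 + 0)*(14 + 2*0))) = -(335 + 5*(-8*(14 + 0))) = -(335 + 5*(-8*14)) = -(335 + 5*(-112)) = -(335 - 560) = -1*(-225) = 225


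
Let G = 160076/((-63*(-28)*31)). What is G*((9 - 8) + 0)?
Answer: 5717/1953 ≈ 2.9273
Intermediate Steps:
G = 5717/1953 (G = 160076/((1764*31)) = 160076/54684 = 160076*(1/54684) = 5717/1953 ≈ 2.9273)
G*((9 - 8) + 0) = 5717*((9 - 8) + 0)/1953 = 5717*(1 + 0)/1953 = (5717/1953)*1 = 5717/1953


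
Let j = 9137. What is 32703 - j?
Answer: 23566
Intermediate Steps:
32703 - j = 32703 - 1*9137 = 32703 - 9137 = 23566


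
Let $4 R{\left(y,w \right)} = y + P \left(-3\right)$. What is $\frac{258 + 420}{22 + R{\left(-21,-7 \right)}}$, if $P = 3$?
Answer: $\frac{1356}{29} \approx 46.759$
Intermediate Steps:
$R{\left(y,w \right)} = - \frac{9}{4} + \frac{y}{4}$ ($R{\left(y,w \right)} = \frac{y + 3 \left(-3\right)}{4} = \frac{y - 9}{4} = \frac{-9 + y}{4} = - \frac{9}{4} + \frac{y}{4}$)
$\frac{258 + 420}{22 + R{\left(-21,-7 \right)}} = \frac{258 + 420}{22 + \left(- \frac{9}{4} + \frac{1}{4} \left(-21\right)\right)} = \frac{678}{22 - \frac{15}{2}} = \frac{678}{\frac{29}{2}} = 678 \cdot \frac{2}{29} = \frac{1356}{29}$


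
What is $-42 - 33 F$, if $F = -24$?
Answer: $750$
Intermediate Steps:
$-42 - 33 F = -42 - -792 = -42 + 792 = 750$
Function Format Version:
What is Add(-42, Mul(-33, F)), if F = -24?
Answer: 750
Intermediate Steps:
Add(-42, Mul(-33, F)) = Add(-42, Mul(-33, -24)) = Add(-42, 792) = 750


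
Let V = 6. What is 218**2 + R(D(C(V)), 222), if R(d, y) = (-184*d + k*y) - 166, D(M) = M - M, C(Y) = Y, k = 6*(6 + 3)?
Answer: 59346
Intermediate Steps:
k = 54 (k = 6*9 = 54)
D(M) = 0
R(d, y) = -166 - 184*d + 54*y (R(d, y) = (-184*d + 54*y) - 166 = -166 - 184*d + 54*y)
218**2 + R(D(C(V)), 222) = 218**2 + (-166 - 184*0 + 54*222) = 47524 + (-166 + 0 + 11988) = 47524 + 11822 = 59346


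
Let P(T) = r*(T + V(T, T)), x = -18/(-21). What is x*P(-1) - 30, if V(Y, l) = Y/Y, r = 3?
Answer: -30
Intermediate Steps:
x = 6/7 (x = -18*(-1/21) = 6/7 ≈ 0.85714)
V(Y, l) = 1
P(T) = 3 + 3*T (P(T) = 3*(T + 1) = 3*(1 + T) = 3 + 3*T)
x*P(-1) - 30 = 6*(3 + 3*(-1))/7 - 30 = 6*(3 - 3)/7 - 30 = (6/7)*0 - 30 = 0 - 30 = -30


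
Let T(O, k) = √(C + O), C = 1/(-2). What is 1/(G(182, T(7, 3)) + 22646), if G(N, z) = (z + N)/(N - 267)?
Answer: 5033904/113987011507 + 17*√26/1481831149591 ≈ 4.4162e-5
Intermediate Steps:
C = -½ ≈ -0.50000
T(O, k) = √(-½ + O)
G(N, z) = (N + z)/(-267 + N)
1/(G(182, T(7, 3)) + 22646) = 1/((182 + √(-2 + 4*7)/2)/(-267 + 182) + 22646) = 1/((182 + √(-2 + 28)/2)/(-85) + 22646) = 1/(-(182 + √26/2)/85 + 22646) = 1/((-182/85 - √26/170) + 22646) = 1/(1924728/85 - √26/170)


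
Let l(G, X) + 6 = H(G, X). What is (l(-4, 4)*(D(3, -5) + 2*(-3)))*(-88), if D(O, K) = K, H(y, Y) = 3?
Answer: -2904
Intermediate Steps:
l(G, X) = -3 (l(G, X) = -6 + 3 = -3)
(l(-4, 4)*(D(3, -5) + 2*(-3)))*(-88) = -3*(-5 + 2*(-3))*(-88) = -3*(-5 - 6)*(-88) = -3*(-11)*(-88) = 33*(-88) = -2904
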